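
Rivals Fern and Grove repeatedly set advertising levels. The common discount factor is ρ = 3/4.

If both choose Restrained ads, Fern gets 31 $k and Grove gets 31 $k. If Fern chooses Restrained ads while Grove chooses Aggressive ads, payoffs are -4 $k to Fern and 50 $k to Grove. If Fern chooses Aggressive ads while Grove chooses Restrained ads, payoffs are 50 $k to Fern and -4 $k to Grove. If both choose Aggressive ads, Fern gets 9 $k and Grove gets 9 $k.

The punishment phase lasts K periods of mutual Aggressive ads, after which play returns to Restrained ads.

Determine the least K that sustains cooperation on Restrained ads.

2

No profitable deviation requires (31−9)(ρ+…+ρ^K) ≥ 50−31, i.e. ρ+…+ρ^K ≥ 19/22 ≈ 0.8636.
With ρ = 3/4, the partial sums are K=1: 0.7500, K=2: 1.3125.
K = 2 is the first length at which the sum reaches 0.8636.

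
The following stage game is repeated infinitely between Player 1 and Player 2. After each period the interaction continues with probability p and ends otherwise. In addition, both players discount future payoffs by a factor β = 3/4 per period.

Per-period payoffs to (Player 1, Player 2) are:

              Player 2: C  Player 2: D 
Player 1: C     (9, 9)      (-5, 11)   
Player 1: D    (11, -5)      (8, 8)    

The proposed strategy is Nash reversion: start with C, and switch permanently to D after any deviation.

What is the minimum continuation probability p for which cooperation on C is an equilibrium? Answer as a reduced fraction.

8/9

Expected continuation weight on next period's payoff is β·p = 3/4·p, which plays the role of the discount factor.
Cooperation requires 3/4·p ≥ (11−9)/(11−8) = 2/3, hence p ≥ 8/9.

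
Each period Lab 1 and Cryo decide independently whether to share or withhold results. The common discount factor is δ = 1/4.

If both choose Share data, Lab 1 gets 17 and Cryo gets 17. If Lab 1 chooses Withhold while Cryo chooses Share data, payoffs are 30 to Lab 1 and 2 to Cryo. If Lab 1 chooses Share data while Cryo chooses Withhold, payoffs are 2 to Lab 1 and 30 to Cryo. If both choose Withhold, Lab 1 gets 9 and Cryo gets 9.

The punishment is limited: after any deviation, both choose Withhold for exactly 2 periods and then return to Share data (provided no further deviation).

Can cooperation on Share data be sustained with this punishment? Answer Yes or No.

A one-shot deviation gives 30 now, then 9 for 2 periods, then back to 17.
Gain from deviating: (30−17) today; loss: (17−9) in each of the next 2 periods.
No-deviation condition: (17−9)(δ+…+δ^2) ≥ 30−17, i.e. δ+…+δ^2 ≥ 13/8.
At δ = 1/4: δ+…+δ^2 = 0.3125 < 1.6250.
So cooperation is not sustainable.

No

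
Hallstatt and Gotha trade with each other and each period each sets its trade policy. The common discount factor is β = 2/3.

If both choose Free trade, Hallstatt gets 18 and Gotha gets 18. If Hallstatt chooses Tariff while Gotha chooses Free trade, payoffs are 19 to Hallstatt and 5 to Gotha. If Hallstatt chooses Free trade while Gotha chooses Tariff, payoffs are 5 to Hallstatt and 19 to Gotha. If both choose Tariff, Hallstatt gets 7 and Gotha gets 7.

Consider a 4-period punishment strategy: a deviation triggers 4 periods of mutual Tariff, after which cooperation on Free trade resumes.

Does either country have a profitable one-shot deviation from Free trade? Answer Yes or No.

No

IC: β+…+β^4 ≥ (19−18)/(18−7) = 1/11.
At β = 2/3: partial sum = 1.6049 ≥ 0.0909. Cooperation sustainable.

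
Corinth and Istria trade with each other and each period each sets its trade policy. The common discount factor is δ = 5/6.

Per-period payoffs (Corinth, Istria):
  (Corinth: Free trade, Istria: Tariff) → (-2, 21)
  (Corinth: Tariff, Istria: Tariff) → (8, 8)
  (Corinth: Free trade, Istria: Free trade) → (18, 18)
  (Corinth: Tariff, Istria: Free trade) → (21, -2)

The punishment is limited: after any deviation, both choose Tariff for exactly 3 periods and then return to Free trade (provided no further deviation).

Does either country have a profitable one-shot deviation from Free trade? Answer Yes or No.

IC: δ+…+δ^3 ≥ (21−18)/(18−8) = 3/10.
At δ = 5/6: partial sum = 2.1065 ≥ 0.3000. Cooperation sustainable.

No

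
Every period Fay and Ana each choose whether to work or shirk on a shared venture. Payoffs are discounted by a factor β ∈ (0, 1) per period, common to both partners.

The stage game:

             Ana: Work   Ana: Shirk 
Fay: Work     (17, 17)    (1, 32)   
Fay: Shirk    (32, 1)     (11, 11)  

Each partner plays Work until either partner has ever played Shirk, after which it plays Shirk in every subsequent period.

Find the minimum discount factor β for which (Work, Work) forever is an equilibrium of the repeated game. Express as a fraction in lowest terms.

Under grim trigger the critical discount factor is (T−C)/(T−P) with T = 32, C = 17, P = 11.
β* = (32−17)/(32−11) = 15/21 = 5/7.

5/7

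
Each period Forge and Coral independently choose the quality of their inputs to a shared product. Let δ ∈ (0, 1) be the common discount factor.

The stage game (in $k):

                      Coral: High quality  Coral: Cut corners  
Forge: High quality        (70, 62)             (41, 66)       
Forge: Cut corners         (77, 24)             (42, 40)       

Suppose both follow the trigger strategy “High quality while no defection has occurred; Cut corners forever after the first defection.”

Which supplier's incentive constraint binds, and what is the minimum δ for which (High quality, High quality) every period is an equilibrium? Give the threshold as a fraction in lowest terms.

Forge: cooperation gives 70 each period; deviation gives 77 once then 42 forever.
  70/(1−δ) ≥ 77 + 42δ/(1−δ) ⇒ δ ≥ 7/35 = 1/5.
Coral: cooperation gives 62 each period; deviation gives 66 once then 40 forever.
  δ ≥ 4/26 = 2/13.
Both must hold, so the binding constraint is Forge's: δ ≥ 1/5.

Forge; δ ≥ 1/5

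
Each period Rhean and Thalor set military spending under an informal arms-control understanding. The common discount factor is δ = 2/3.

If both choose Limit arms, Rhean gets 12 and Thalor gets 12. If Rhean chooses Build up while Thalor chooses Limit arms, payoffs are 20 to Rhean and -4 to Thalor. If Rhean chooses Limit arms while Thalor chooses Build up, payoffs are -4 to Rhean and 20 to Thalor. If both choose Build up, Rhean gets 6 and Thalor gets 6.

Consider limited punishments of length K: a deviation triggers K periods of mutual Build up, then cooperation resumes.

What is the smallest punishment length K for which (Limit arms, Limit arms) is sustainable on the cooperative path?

IC: δ(1−δ^K)/(1−δ) ≥ (20−12)/(12−6) = 4/3.
With δ = 2/3: need 1 − δ^K ≥ 4/3·(1−2/3)/(2/3), i.e. δ^K ≤ 0.3333.
Since (2/3)^2 = 0.4444 and (2/3)^3 = 0.2963, the smallest such K is 3.

3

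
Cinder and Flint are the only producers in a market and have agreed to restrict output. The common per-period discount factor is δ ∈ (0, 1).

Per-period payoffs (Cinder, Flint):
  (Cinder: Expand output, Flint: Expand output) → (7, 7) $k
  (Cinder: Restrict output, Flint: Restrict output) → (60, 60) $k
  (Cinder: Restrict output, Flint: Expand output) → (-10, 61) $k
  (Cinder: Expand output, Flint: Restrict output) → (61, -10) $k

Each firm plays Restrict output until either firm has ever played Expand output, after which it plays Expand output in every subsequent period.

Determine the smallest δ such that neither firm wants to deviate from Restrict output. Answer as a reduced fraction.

One-period gain from deviating is 61 − 60 = 1. The loss is 60 − 7 = 53 in every subsequent period, with present value 53·δ/(1−δ).
Deviation is unprofitable when 53·δ/(1−δ) ≥ 1, i.e. δ/(1−δ) ≥ 1/53.
Equivalently δ ≥ 1/(1+53) = 1/54.

1/54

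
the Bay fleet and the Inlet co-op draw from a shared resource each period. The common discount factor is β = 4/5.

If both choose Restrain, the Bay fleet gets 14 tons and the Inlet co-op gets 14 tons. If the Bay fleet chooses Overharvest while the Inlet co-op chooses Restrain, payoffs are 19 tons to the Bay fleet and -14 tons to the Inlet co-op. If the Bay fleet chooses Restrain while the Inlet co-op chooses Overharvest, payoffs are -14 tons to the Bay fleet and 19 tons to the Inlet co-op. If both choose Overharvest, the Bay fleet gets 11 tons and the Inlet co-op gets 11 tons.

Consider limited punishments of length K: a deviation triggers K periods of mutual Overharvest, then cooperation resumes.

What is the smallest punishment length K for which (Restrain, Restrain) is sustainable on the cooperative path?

IC: β(1−β^K)/(1−β) ≥ (19−14)/(14−11) = 5/3.
With β = 4/5: need 1 − β^K ≥ 5/3·(1−4/5)/(4/5), i.e. β^K ≤ 0.5833.
Since (4/5)^2 = 0.6400 and (4/5)^3 = 0.5120, the smallest such K is 3.

3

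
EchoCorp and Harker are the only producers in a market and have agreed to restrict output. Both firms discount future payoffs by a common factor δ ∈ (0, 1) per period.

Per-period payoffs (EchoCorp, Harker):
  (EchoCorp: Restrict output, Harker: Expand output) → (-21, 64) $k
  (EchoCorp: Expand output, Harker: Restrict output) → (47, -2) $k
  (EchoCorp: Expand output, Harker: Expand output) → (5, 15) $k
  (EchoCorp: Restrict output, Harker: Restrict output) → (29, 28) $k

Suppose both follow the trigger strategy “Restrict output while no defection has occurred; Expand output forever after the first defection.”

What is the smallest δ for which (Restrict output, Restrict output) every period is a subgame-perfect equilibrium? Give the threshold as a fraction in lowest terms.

36/49

For EchoCorp: deviation gain 47−29 = 18, per-period punishment loss 29−5 = 24. IC gives δ ≥ 18/42 = 3/7.
For Harker: gain 36, loss 13 per period, so δ ≥ 36/49.
The tighter constraint is Harker's, so cooperation needs δ ≥ 36/49.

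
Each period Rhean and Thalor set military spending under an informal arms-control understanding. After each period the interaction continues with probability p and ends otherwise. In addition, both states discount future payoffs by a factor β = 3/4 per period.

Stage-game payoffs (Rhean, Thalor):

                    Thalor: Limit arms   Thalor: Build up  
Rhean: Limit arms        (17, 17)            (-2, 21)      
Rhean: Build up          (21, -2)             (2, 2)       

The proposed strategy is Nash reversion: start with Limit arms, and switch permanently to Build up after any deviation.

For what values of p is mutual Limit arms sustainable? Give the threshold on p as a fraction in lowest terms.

With continuation probability p and discount β, the effective per-period discount factor is βp.
Grim-trigger IC: βp ≥ (21−17)/(21−2) = 4/19.
So p ≥ (4/19)/(3/4) = 16/57.

16/57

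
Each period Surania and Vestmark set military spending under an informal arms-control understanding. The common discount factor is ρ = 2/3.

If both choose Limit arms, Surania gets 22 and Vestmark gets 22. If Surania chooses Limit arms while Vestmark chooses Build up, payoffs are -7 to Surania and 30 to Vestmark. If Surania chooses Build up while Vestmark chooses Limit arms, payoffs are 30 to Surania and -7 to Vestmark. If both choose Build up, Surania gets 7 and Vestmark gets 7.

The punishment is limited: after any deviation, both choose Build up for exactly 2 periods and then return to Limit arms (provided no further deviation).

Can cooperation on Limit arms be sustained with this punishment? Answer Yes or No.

Yes

A one-shot deviation gives 30 now, then 7 for 2 periods, then back to 22.
Gain from deviating: (30−22) today; loss: (22−7) in each of the next 2 periods.
No-deviation condition: (22−7)(ρ+…+ρ^2) ≥ 30−22, i.e. ρ+…+ρ^2 ≥ 8/15.
At ρ = 2/3: ρ+…+ρ^2 = 1.1111 ≥ 0.5333.
So cooperation is sustainable.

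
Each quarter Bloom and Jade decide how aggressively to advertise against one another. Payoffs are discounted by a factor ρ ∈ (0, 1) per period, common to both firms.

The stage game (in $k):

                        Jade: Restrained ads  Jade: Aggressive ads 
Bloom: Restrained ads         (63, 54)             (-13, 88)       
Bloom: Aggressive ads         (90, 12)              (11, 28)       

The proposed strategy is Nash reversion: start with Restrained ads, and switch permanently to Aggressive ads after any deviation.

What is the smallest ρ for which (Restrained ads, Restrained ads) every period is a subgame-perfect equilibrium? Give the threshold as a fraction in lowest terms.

17/30

For Bloom: deviation gain 90−63 = 27, per-period punishment loss 63−11 = 52. IC gives ρ ≥ 27/79.
For Jade: gain 34, loss 26 per period, so ρ ≥ 34/60 = 17/30.
The tighter constraint is Jade's, so cooperation needs ρ ≥ 17/30.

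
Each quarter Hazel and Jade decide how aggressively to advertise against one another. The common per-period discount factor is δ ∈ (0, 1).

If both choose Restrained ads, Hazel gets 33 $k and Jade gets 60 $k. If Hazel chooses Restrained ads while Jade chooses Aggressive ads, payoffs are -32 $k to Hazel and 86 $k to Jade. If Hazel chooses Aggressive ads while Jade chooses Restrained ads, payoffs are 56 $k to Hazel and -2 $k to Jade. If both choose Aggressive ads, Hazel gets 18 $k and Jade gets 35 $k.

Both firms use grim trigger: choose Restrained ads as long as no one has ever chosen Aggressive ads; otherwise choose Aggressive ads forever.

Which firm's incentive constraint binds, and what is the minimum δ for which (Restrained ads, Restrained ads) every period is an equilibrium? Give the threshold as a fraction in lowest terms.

For Hazel: deviation gain 56−33 = 23, per-period punishment loss 33−18 = 15. IC gives δ ≥ 23/38.
For Jade: gain 26, loss 25 per period, so δ ≥ 26/51.
The tighter constraint is Hazel's, so cooperation needs δ ≥ 23/38.

Hazel; δ ≥ 23/38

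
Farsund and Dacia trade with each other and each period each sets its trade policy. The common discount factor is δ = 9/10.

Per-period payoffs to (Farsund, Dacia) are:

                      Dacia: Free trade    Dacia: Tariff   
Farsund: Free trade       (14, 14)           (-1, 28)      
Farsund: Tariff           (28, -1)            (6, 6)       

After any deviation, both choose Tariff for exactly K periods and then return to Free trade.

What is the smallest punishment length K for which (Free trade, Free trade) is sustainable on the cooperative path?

IC: δ(1−δ^K)/(1−δ) ≥ (28−14)/(14−6) = 7/4.
With δ = 9/10: need 1 − δ^K ≥ 7/4·(1−9/10)/(9/10), i.e. δ^K ≤ 0.8056.
Since (9/10)^2 = 0.8100 and (9/10)^3 = 0.7290, the smallest such K is 3.

3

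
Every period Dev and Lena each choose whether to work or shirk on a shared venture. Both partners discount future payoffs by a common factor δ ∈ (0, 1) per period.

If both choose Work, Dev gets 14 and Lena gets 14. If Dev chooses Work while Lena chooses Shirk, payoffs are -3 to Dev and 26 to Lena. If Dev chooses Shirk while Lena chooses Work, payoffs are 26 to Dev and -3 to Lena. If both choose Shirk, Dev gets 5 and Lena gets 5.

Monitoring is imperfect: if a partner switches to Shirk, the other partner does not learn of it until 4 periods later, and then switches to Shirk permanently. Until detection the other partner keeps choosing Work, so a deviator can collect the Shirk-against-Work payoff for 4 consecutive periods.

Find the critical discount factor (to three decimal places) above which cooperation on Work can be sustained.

A deviator earns 26 for 4 periods, then 5 forever; cooperating earns 14 forever. Multiplying the IC by (1−δ):
14 ≥ 26(1−δ^4) + 5δ^4, so 21·δ^4 ≥ 12 and δ^4 ≥ 4/7.
δ ≥ (4/7)^(1/4) ≈ 0.869.

0.869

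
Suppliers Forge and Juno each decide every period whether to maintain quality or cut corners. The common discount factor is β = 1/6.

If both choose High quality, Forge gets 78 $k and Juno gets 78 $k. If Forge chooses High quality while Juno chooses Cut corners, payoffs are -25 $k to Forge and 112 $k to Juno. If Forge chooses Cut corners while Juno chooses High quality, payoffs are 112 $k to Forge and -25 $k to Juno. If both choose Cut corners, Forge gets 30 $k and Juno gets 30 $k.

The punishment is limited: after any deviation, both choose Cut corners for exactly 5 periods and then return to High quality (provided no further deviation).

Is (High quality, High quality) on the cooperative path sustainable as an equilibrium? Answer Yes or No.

IC: β+…+β^5 ≥ (112−78)/(78−30) = 17/24.
At β = 1/6: partial sum = 0.2000 < 0.7083. Cooperation not sustainable.

No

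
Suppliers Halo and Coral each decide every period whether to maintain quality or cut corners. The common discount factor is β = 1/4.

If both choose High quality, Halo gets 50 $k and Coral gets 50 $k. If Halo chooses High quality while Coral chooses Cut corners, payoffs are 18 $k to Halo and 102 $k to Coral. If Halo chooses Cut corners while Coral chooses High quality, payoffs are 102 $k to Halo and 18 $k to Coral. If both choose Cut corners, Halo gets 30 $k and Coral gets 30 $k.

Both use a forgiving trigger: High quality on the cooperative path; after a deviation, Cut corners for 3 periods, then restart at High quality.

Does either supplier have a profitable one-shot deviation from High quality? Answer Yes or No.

Comparing payoff streams over the 4 periods until play realigns: cooperate → 50(1+β+…+β^3); deviate → 102 + 30(β+…+β^3).
Cooperation is sustained iff (50−30)(β+…+β^3) ≥ 102−50.
β+…+β^3 = 1/4·(1−(1/4)^3)/(1−1/4) = 0.3281, and (102−50)/(50−30) = 2.6000.
0.3281 < 2.6000, so cooperation is not sustainable.

Yes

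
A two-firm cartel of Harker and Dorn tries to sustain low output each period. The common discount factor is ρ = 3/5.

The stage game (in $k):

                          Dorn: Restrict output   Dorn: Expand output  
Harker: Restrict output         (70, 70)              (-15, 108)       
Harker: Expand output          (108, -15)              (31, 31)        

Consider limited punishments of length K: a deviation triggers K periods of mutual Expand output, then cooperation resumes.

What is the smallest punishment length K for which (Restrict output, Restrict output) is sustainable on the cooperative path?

IC: ρ(1−ρ^K)/(1−ρ) ≥ (108−70)/(70−31) = 38/39.
With ρ = 3/5: need 1 − ρ^K ≥ 38/39·(1−3/5)/(3/5), i.e. ρ^K ≤ 0.3504.
Since (3/5)^2 = 0.3600 and (3/5)^3 = 0.2160, the smallest such K is 3.

3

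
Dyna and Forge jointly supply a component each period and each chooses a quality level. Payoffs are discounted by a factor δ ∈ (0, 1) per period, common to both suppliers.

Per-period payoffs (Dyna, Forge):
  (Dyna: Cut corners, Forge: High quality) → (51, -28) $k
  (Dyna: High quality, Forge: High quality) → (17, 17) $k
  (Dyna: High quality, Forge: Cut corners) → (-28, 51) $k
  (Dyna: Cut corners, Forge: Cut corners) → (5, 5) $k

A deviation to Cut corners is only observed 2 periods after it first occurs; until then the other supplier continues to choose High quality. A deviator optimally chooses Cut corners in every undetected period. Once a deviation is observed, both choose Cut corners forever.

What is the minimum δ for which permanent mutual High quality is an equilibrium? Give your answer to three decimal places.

A deviator earns 51 for 2 periods, then 5 forever; cooperating earns 17 forever. Multiplying the IC by (1−δ):
17 ≥ 51(1−δ^2) + 5δ^2, so 46·δ^2 ≥ 34 and δ^2 ≥ 17/23.
δ ≥ (17/23)^(1/2) ≈ 0.860.

0.860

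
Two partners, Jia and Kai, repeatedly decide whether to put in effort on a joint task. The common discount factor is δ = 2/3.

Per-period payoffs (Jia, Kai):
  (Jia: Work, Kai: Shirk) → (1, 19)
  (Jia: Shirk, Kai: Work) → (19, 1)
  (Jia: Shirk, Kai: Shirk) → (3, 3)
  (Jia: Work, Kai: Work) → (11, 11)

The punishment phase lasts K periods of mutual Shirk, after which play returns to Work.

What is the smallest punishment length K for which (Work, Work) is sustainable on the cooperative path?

IC: δ(1−δ^K)/(1−δ) ≥ (19−11)/(11−3) = 1.
With δ = 2/3: need 1 − δ^K ≥ 1·(1−2/3)/(2/3), i.e. δ^K ≤ 0.5000.
Since (2/3)^1 = 0.6667 and (2/3)^2 = 0.4444, the smallest such K is 2.

2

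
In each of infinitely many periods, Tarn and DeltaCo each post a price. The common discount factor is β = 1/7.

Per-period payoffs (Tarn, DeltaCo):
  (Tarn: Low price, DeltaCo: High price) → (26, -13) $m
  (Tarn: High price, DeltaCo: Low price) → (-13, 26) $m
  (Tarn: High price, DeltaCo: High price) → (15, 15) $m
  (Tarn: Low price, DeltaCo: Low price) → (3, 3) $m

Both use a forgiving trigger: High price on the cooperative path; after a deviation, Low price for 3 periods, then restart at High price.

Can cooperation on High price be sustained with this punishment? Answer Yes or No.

No

IC: β+…+β^3 ≥ (26−15)/(15−3) = 11/12.
At β = 1/7: partial sum = 0.1662 < 0.9167. Cooperation not sustainable.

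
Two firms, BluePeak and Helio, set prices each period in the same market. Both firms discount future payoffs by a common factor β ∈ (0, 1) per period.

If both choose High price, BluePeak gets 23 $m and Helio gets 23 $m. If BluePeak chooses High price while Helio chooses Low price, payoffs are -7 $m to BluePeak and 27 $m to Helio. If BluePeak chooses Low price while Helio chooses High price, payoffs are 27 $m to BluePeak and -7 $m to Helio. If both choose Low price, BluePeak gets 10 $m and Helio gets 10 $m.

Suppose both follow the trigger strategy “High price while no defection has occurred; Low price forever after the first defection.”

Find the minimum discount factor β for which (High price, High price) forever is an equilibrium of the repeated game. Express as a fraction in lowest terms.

23/(1−β) ≥ 27 + 10β/(1−β)
23 ≥ 27 − 17β
β ≥ 4/17.

4/17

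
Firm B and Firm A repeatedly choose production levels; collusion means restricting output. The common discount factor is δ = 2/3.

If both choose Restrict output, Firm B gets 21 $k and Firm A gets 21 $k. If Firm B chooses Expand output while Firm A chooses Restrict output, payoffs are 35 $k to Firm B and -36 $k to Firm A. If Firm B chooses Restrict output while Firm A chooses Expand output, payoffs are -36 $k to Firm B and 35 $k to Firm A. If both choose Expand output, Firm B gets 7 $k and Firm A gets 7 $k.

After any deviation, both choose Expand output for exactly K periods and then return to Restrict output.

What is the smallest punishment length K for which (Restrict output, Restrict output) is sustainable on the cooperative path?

2

No profitable deviation requires (21−7)(δ+…+δ^K) ≥ 35−21, i.e. δ+…+δ^K ≥ 1 ≈ 1.0000.
With δ = 2/3, the partial sums are K=1: 0.6667, K=2: 1.1111.
K = 2 is the first length at which the sum reaches 1.0000.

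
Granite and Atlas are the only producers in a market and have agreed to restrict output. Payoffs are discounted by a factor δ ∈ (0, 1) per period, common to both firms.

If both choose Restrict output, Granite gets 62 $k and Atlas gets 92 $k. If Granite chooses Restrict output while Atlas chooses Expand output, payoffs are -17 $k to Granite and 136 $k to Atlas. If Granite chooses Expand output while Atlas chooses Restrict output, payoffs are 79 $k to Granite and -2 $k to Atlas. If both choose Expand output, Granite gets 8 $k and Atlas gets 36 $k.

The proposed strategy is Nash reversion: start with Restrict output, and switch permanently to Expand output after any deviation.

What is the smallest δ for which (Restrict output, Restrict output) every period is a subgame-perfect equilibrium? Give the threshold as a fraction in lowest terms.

Granite's threshold: (79−62)/(79−8) = 17/71.
Atlas's threshold: (136−92)/(136−36) = 11/25.
17/71 < 11/25, so Atlas binds and δ* = 11/25.

11/25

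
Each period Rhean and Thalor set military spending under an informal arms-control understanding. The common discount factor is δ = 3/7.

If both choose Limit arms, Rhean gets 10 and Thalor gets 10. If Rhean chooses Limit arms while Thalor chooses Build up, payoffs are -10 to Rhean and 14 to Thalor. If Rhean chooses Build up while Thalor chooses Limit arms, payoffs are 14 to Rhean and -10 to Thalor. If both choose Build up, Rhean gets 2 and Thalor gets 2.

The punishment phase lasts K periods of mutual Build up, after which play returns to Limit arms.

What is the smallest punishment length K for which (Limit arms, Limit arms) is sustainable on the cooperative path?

Need Σ_{k=1}^{K} δ^k ≥ (14−10)/(10−2) = 0.5000 at δ = 3/7.
At K = 1 the sum is 0.4286 < 0.5000; at K = 2 it is 0.6122 ≥ 0.5000.
So the minimum punishment length is K = 2.

2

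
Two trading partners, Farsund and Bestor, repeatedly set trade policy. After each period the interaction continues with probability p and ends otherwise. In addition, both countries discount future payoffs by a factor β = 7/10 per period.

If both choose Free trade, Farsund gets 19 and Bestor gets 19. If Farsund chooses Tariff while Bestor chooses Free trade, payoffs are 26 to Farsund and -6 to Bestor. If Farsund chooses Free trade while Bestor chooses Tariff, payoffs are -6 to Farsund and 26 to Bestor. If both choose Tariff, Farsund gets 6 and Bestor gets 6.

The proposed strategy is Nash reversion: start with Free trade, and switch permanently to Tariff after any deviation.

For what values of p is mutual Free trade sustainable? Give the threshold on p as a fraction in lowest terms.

1/2

Expected continuation weight on next period's payoff is β·p = 7/10·p, which plays the role of the discount factor.
Cooperation requires 7/10·p ≥ (26−19)/(26−6) = 7/20, hence p ≥ 1/2.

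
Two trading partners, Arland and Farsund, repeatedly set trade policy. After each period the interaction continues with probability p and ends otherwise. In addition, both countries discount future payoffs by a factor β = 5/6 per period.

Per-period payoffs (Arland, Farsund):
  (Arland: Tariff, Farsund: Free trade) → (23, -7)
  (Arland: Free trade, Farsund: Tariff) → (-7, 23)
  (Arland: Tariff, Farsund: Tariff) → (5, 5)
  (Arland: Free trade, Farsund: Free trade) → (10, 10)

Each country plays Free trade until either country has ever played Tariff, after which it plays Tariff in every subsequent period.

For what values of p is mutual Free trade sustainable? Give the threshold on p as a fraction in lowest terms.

13/15

Expected continuation weight on next period's payoff is β·p = 5/6·p, which plays the role of the discount factor.
Cooperation requires 5/6·p ≥ (23−10)/(23−5) = 13/18, hence p ≥ 13/15.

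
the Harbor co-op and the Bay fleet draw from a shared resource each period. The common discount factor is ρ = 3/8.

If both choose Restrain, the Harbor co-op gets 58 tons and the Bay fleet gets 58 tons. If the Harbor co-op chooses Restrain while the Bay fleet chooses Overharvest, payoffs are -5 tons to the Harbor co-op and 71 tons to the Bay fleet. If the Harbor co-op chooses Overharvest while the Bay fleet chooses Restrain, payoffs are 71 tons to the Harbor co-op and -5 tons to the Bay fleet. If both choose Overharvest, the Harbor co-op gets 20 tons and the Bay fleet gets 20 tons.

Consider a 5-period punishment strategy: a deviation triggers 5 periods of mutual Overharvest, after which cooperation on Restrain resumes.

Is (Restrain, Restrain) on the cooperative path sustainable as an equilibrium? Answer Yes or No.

Comparing payoff streams over the 6 periods until play realigns: cooperate → 58(1+ρ+…+ρ^5); deviate → 71 + 20(ρ+…+ρ^5).
Cooperation is sustained iff (58−20)(ρ+…+ρ^5) ≥ 71−58.
ρ+…+ρ^5 = 3/8·(1−(3/8)^5)/(1−3/8) = 0.5956, and (71−58)/(58−20) = 0.3421.
0.5956 ≥ 0.3421, so cooperation is sustainable.

Yes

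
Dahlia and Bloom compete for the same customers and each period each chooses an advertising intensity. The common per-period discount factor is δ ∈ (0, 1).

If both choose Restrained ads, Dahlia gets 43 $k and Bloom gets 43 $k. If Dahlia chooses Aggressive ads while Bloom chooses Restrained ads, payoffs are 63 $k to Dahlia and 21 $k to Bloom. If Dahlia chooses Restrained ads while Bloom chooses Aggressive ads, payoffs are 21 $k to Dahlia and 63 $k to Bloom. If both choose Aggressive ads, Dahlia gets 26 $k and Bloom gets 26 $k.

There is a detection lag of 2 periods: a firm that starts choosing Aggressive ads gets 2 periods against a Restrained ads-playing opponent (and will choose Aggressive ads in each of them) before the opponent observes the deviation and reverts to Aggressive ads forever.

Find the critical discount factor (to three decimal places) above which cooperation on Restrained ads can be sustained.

A deviator earns 63 for 2 periods, then 26 forever; cooperating earns 43 forever. Multiplying the IC by (1−δ):
43 ≥ 63(1−δ^2) + 26δ^2, so 37·δ^2 ≥ 20 and δ^2 ≥ 20/37.
δ ≥ (20/37)^(1/2) ≈ 0.735.

0.735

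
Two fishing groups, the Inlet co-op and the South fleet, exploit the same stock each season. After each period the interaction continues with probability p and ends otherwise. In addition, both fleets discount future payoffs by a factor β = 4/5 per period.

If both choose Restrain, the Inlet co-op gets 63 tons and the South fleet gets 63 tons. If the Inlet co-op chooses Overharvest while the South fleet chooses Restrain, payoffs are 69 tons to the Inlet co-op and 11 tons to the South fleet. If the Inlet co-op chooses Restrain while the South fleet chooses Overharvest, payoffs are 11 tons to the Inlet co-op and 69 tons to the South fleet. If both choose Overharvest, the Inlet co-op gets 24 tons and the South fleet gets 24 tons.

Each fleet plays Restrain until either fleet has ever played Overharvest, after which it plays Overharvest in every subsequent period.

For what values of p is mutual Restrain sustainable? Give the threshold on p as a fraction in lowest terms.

1/6

Expected continuation weight on next period's payoff is β·p = 4/5·p, which plays the role of the discount factor.
Cooperation requires 4/5·p ≥ (69−63)/(69−24) = 2/15, hence p ≥ 1/6.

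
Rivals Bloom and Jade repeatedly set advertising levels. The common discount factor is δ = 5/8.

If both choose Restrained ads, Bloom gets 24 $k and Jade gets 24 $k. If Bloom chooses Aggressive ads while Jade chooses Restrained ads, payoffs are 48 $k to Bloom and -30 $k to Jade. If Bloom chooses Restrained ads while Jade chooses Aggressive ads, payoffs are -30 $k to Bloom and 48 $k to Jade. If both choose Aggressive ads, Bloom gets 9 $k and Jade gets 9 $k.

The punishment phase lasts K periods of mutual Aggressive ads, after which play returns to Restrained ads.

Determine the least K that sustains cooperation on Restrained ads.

7

Need Σ_{k=1}^{K} δ^k ≥ (48−24)/(24−9) = 1.6000 at δ = 5/8.
At K = 6 the sum is 1.5673 < 1.6000; at K = 7 it is 1.6046 ≥ 1.6000.
So the minimum punishment length is K = 7.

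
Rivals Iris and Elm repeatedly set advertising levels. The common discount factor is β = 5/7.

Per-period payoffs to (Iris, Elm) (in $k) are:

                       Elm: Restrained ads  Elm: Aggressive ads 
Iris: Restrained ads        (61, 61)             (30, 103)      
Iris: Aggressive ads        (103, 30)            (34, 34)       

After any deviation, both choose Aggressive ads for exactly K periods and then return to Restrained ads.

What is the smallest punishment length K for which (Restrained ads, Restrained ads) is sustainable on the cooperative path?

Need Σ_{k=1}^{K} β^k ≥ (103−61)/(61−34) = 1.5556 at β = 5/7.
At K = 2 the sum is 1.2245 < 1.5556; at K = 3 it is 1.5889 ≥ 1.5556.
So the minimum punishment length is K = 3.

3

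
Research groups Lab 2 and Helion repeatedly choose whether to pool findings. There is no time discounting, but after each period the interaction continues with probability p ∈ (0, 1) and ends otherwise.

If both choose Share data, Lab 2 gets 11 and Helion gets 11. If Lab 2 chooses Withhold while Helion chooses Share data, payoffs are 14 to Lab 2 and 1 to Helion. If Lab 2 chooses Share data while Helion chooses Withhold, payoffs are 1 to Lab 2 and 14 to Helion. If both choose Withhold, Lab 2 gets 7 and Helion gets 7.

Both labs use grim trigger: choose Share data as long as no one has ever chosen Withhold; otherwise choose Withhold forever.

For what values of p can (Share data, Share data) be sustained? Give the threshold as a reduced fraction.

3/7

With no time discounting, the continuation probability p plays the role of the discount factor.
Grim-trigger IC: 11/(1−p) ≥ 14 + 7p/(1−p) ⇒ p ≥ (14−11)/(14−7) = 3/7.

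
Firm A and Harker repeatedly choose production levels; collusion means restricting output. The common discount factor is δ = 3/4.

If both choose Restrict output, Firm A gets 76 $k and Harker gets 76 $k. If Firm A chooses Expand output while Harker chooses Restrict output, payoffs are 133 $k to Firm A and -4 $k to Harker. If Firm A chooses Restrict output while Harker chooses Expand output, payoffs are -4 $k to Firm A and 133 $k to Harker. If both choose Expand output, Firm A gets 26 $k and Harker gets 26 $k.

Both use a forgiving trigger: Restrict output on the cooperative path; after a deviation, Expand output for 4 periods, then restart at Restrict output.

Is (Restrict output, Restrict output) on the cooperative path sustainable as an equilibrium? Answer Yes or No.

A one-shot deviation gives 133 now, then 26 for 4 periods, then back to 76.
Gain from deviating: (133−76) today; loss: (76−26) in each of the next 4 periods.
No-deviation condition: (76−26)(δ+…+δ^4) ≥ 133−76, i.e. δ+…+δ^4 ≥ 57/50.
At δ = 3/4: δ+…+δ^4 = 2.0508 ≥ 1.1400.
So cooperation is sustainable.

Yes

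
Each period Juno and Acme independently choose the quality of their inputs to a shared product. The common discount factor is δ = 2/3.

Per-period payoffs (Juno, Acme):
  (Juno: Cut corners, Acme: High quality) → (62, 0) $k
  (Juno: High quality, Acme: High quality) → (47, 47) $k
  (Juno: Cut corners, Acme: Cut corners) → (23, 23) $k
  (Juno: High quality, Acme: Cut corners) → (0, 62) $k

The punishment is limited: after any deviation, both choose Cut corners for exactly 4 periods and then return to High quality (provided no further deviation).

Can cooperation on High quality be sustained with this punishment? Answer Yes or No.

Yes

IC: δ+…+δ^4 ≥ (62−47)/(47−23) = 5/8.
At δ = 2/3: partial sum = 1.6049 ≥ 0.6250. Cooperation sustainable.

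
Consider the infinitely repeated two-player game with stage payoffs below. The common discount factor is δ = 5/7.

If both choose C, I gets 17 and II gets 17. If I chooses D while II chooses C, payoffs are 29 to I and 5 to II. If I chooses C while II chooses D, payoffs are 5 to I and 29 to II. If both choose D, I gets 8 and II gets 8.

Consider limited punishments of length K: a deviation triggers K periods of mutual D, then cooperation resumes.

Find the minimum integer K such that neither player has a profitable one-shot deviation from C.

3

Need Σ_{k=1}^{K} δ^k ≥ (29−17)/(17−8) = 1.3333 at δ = 5/7.
At K = 2 the sum is 1.2245 < 1.3333; at K = 3 it is 1.5889 ≥ 1.3333.
So the minimum punishment length is K = 3.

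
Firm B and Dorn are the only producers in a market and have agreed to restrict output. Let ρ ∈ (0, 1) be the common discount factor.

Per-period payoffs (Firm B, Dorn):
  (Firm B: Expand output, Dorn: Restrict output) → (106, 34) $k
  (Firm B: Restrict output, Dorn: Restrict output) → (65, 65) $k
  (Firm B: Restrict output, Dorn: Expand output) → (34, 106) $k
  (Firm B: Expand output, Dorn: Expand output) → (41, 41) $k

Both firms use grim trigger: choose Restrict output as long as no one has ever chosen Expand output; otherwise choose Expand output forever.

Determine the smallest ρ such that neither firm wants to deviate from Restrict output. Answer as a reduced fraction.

41/65

Under grim trigger the critical discount factor is (T−C)/(T−P) with T = 106, C = 65, P = 41.
ρ* = (106−65)/(106−41) = 41/65.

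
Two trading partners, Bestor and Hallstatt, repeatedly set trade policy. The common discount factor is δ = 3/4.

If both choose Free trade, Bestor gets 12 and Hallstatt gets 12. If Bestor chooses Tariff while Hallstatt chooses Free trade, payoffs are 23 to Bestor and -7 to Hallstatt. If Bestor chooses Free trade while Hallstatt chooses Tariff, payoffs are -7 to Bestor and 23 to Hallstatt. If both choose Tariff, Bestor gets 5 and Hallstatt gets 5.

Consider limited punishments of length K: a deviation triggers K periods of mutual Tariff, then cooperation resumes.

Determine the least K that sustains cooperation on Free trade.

No profitable deviation requires (12−5)(δ+…+δ^K) ≥ 23−12, i.e. δ+…+δ^K ≥ 11/7 ≈ 1.5714.
With δ = 3/4, the partial sums are K=1: 0.7500, K=2: 1.3125, K=3: 1.7344.
K = 3 is the first length at which the sum reaches 1.5714.

3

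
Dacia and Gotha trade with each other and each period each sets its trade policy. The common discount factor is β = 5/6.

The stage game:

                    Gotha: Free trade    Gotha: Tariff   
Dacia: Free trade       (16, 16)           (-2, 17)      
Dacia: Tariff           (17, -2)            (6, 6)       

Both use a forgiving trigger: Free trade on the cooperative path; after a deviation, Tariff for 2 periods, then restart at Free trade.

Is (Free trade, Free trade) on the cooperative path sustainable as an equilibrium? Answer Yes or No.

Comparing payoff streams over the 3 periods until play realigns: cooperate → 16(1+β+…+β^2); deviate → 17 + 6(β+…+β^2).
Cooperation is sustained iff (16−6)(β+…+β^2) ≥ 17−16.
β+…+β^2 = 5/6·(1−(5/6)^2)/(1−5/6) = 1.5278, and (17−16)/(16−6) = 0.1000.
1.5278 ≥ 0.1000, so cooperation is sustainable.

Yes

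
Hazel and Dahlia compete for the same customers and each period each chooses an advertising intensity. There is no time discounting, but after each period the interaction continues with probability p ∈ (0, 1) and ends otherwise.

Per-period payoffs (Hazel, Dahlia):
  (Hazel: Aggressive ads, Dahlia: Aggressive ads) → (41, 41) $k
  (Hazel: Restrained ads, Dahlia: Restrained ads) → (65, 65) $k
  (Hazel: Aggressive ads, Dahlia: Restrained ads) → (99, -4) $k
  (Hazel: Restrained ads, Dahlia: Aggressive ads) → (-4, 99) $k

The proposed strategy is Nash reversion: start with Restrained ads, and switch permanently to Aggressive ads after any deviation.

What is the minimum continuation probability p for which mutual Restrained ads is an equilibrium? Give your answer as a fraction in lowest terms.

With no time discounting, the continuation probability p plays the role of the discount factor.
Grim-trigger IC: 65/(1−p) ≥ 99 + 41p/(1−p) ⇒ p ≥ (99−65)/(99−41) = 17/29.

17/29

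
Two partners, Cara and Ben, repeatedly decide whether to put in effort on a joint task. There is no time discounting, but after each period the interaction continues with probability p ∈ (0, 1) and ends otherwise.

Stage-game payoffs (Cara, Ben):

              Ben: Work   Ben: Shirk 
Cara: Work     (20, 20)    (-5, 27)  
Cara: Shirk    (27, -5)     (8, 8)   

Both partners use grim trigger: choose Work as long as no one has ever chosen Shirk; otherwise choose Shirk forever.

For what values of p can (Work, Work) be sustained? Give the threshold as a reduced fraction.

7/19

Expected cooperation value is 20 + p·20 + p²·20 + … = 20/(1−p); deviation gives 27 + p·8/(1−p).
20 ≥ 27(1−p) + 8p ⇒ 19p ≥ 7 ⇒ p ≥ 7/19.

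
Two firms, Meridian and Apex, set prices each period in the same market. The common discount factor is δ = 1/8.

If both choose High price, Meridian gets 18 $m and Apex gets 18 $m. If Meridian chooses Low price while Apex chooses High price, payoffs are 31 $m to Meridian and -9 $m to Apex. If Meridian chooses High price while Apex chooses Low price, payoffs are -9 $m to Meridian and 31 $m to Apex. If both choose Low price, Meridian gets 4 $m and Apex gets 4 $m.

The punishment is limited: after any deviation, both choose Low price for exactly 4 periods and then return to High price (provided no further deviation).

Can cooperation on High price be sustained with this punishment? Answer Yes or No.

No

A one-shot deviation gives 31 now, then 4 for 4 periods, then back to 18.
Gain from deviating: (31−18) today; loss: (18−4) in each of the next 4 periods.
No-deviation condition: (18−4)(δ+…+δ^4) ≥ 31−18, i.e. δ+…+δ^4 ≥ 13/14.
At δ = 1/8: δ+…+δ^4 = 0.1428 < 0.9286.
So cooperation is not sustainable.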